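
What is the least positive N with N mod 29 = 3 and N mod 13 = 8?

177

x ≡ 8 (mod 13) gives x ∈ {8, 21, 34, 47, 60, 73, 86, 99, …}.
The first of these with x mod 29 = 3 is 177.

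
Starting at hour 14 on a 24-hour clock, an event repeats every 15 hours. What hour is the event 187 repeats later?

11

187·15 = 2805.
2805 mod 24 = 21 (since 116·24 = 2784).
(14 + 21) mod 24 = 11.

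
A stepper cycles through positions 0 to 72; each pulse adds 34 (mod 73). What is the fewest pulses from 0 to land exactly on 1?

34·58 = 1972 = 27·73 + 1, so 34⁻¹ ≡ 58 (mod 73).

58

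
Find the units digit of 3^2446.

The units digit of 3^n cycles with period 4: 3, 9, 7, 1, …
2446 leaves remainder 2 on division by 4, so 3^2446 ends in 9.

9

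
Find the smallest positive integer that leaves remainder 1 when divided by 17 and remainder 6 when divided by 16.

x ≡ 6 (mod 16) gives x ∈ {6, 22, 38, 54, 70, 86}.
The first of these with x mod 17 = 1 is 86.

86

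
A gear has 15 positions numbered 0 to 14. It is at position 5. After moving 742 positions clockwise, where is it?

12

742 = 49·15 + 7, so 742 mod 15 = 7.
(5 + 7) mod 15 = 12.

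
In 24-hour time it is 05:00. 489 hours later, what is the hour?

489 − 20·24 = 9, so 489 ≡ 9 (mod 24).
(5 + 9) mod 24 = 14.

14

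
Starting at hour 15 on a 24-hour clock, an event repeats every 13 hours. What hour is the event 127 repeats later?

10

127·13 = 1651.
1651 − 68·24 = 19, so 1651 ≡ 19 (mod 24).
(15 + 19) mod 24 = 10.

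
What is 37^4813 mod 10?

Powers of 7 mod 10 repeat with period 4: 7, 9, 3, 1.
4813 mod 4 = 1, so the last digit matches 7^1 = 7.

7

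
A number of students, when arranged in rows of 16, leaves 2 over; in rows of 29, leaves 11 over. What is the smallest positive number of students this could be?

98

x ≡ 2 (mod 16) gives x ∈ {2, 18, 34, 50, 66, 82, 98}.
The first of these with x mod 29 = 11 is 98.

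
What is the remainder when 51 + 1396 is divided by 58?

1396 − 24·58 = 4, so 1396 ≡ 4 (mod 58).
(51 + 4) mod 58 = 55.

55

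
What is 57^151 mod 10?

Last digits of 7^n: 7, 9, 3, 1 (period 4).
151 leaves remainder 3 on division by 4, so 57^151 ends in 3.

3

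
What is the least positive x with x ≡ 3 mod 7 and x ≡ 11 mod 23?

Since 23·4 ≡ 1 (mod 7), take x = 11 + 23·((3−11)·4 mod 7) = 11 + 23·3 = 80.
Check: 80 mod 7 = 3, 80 mod 23 = 11.

80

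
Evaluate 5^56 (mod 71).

5

Successive squares of 5 mod 71: 5^1≡5, 5^2≡25, 5^4≡57, 5^8≡54, 5^16≡5, 5^32≡25.
Since 56 = 8 + 16 + 32 in binary, 5^56 ≡ 54·5·25 ≡ 5 (mod 71).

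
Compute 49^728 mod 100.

1

By repeated squaring mod 100: 49^1≡49, 49^2≡1, 49^4≡1, 49^8≡1, 49^16≡1, 49^32≡1, 49^64≡1, 49^128≡1, 49^256≡1, 49^512≡1.
728 = 8 + 16 + 64 + 128 + 512, so 49^728 ≡ 1·1·1·1·1 ≡ 1 (mod 100).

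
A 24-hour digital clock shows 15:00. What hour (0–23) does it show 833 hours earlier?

833 − 34·24 = 17, so 833 ≡ 17 (mod 24).
(15 − 17) mod 24 = 22.

22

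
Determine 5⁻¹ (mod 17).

7

17 = 3·5 + 2
5 = 2·2 + 1
2 = 2·1 + 0
Back-substituting gives 5·7 ≡ 1 (mod 17).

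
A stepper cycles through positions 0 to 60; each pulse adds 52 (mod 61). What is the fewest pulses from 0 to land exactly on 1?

27

61 = 1·52 + 9
52 = 5·9 + 7
9 = 1·7 + 2
7 = 3·2 + 1
2 = 2·1 + 0
Back-substituting gives 52·27 ≡ 1 (mod 61).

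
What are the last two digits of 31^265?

51

Successive squares of 31 mod 100: 31^1≡31, 31^2≡61, 31^4≡21, 31^8≡41, 31^16≡81, 31^32≡61, 31^64≡21, 31^128≡41, 31^256≡81.
Since 265 = 1 + 8 + 256 in binary, 31^265 ≡ 31·41·81 ≡ 51 (mod 100).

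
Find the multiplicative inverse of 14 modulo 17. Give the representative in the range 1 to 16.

11

17 = 1·14 + 3
14 = 4·3 + 2
3 = 1·2 + 1
2 = 2·1 + 0
Back-substituting gives 14·11 ≡ 1 (mod 17).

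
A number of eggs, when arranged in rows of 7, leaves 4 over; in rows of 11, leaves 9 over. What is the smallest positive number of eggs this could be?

53

x ≡ 4 (mod 7) gives x ∈ {4, 11, 18, 25, 32, 39, 46, 53}.
The first of these with x mod 11 = 9 is 53.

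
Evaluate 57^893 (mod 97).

Square-and-reduce mod 97: 57^1≡57, 57^2≡48, 57^4≡73, 57^8≡91, 57^16≡36, 57^32≡35, 57^64≡61, 57^128≡35, 57^256≡61, 57^512≡35.
Since 893 = 1 + 4 + 8 + 16 + 32 + 64 + 256 + 512 in binary, 57^893 ≡ 57·73·91·36·35·61·61·35 ≡ 26 (mod 97).

26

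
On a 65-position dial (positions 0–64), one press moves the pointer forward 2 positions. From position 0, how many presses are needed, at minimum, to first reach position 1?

2·33 = 66 = 1·65 + 1, so 2⁻¹ ≡ 33 (mod 65).

33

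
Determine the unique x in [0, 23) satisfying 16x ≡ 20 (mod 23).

7

The inverse of 16 mod 23 is 13 (since 16·13 = 208 ≡ 1).
Multiplying both sides by 13: x ≡ 13·20 = 260 ≡ 7 (mod 23).
Check: 16·7 = 112 = 4·23 + 20.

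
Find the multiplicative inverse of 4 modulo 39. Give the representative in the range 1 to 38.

10

39 = 9·4 + 3
4 = 1·3 + 1
3 = 3·1 + 0
Back-substituting gives 4·10 ≡ 1 (mod 39).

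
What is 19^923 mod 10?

Powers of 9 mod 10 repeat with period 2: 9, 1.
923 mod 2 = 1, so the last digit matches 9^1 = 9.

9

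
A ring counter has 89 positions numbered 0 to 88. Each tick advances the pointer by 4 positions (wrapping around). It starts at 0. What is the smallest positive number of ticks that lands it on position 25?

73

4⁻¹ ≡ 67 (mod 89) because 4·67 = 268 = 3·89 + 1.
Multiplying both sides by 67: x ≡ 67·25 = 1675 ≡ 73 (mod 89).
Check: 4·73 = 292 = 3·89 + 25.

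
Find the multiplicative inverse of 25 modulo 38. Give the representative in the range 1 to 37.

25·35 = 875 = 23·38 + 1, so 25⁻¹ ≡ 35 (mod 38).

35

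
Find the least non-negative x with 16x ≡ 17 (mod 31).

The inverse of 16 mod 31 is 2 (since 16·2 = 32 ≡ 1).
Multiplying both sides by 2: x ≡ 2·17 = 34 ≡ 3 (mod 31).
Check: 16·3 = 48 = 1·31 + 17.

3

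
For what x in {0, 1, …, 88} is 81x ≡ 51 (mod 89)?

The inverse of 81 mod 89 is 11 (since 81·11 = 891 ≡ 1).
Multiplying both sides by 11: x ≡ 11·51 = 561 ≡ 27 (mod 89).
Check: 81·27 = 2187 = 24·89 + 51.

27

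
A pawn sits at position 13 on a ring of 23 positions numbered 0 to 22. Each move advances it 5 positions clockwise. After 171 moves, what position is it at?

171·5 = 855.
855 − 37·23 = 4, so 855 ≡ 4 (mod 23).
(13 + 4) mod 23 = 17.

17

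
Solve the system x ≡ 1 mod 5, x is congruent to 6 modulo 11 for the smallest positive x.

6

Since 11·1 ≡ 1 (mod 5), take x = 6 + 11·((1−6)·1 mod 5) = 6 + 11·0 = 6.
Check: 6 mod 5 = 1, 6 mod 11 = 6.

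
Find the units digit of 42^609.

2

The units digit of 42^n cycles with period 4: 2, 4, 8, 6, …
609 leaves remainder 1 on division by 4, so 42^609 ends in 2.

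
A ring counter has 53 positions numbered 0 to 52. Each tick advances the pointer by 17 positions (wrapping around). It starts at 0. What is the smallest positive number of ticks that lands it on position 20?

23

The inverse of 17 mod 53 is 25 (since 17·25 = 425 ≡ 1).
So x ≡ 25·20 = 500 ≡ 23 (mod 53).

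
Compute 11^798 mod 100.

By repeated squaring mod 100: 11^1≡11, 11^2≡21, 11^4≡41, 11^8≡81, 11^16≡61, 11^32≡21, 11^64≡41, 11^128≡81, 11^256≡61, 11^512≡21.
Since 798 = 2 + 4 + 8 + 16 + 256 + 512 in binary, 11^798 ≡ 21·41·81·61·61·21 ≡ 81 (mod 100).

81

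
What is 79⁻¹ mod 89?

79·80 = 6320 = 71·89 + 1, so 79⁻¹ ≡ 80 (mod 89).

80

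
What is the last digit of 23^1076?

1

Powers of 3 mod 10 repeat with period 4: 3, 9, 7, 1.
1076 mod 4 = 0, so the last digit matches 3^4 = 1.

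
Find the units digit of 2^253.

2

Last digits of 2^n: 2, 4, 8, 6 (period 4).
253 leaves remainder 1 on division by 4, so 2^253 ends in 2.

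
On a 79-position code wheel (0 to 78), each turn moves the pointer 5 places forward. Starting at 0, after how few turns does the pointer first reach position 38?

The inverse of 5 mod 79 is 16 (since 5·16 = 80 ≡ 1).
Multiplying both sides by 16: x ≡ 16·38 = 608 ≡ 55 (mod 79).

55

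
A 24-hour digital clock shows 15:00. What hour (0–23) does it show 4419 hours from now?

18

4419 mod 24 = 3 (since 184·24 = 4416).
(15 + 3) mod 24 = 18.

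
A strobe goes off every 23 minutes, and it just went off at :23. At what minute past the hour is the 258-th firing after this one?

17

258·23 = 5934.
5934 mod 60 = 54 (since 98·60 = 5880).
(23 + 54) mod 60 = 17.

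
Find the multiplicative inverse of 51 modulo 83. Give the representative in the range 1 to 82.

70

83 = 1·51 + 32
51 = 1·32 + 19
32 = 1·19 + 13
19 = 1·13 + 6
13 = 2·6 + 1
6 = 6·1 + 0
Back-substituting gives 51·70 ≡ 1 (mod 83).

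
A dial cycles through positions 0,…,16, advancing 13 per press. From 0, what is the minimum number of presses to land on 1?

13⁻¹ ≡ 4 (mod 17) because 13·4 = 52 = 3·17 + 1.
Multiplying both sides by 4: x ≡ 4·1 = 4 ≡ 4 (mod 17).
Check: 13·4 = 52 = 3·17 + 1.

4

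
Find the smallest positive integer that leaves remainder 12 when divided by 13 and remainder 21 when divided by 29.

x ≡ 12 (mod 13) gives x ∈ {12, 25, 38, 51, 64, 77, 90, 103, …}.
The first of these with x mod 29 = 21 is 311.

311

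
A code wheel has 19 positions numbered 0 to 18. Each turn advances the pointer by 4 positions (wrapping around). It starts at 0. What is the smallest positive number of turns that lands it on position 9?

The inverse of 4 mod 19 is 5 (since 4·5 = 20 ≡ 1).
So x ≡ 5·9 = 45 ≡ 7 (mod 19).

7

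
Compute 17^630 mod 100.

By repeated squaring mod 100: 17^1≡17, 17^2≡89, 17^4≡21, 17^8≡41, 17^16≡81, 17^32≡61, 17^64≡21, 17^128≡41, 17^256≡81, 17^512≡61.
630 = 2 + 4 + 16 + 32 + 64 + 512, so 17^630 ≡ 89·21·81·61·21·61 ≡ 49 (mod 100).

49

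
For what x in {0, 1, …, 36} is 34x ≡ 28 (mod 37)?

3

The inverse of 34 mod 37 is 12 (since 34·12 = 408 ≡ 1).
So x ≡ 12·28 = 336 ≡ 3 (mod 37).
Check: 34·3 = 102 = 2·37 + 28.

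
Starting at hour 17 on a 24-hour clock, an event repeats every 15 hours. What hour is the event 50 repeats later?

23

50·15 = 750.
750 − 31·24 = 6, so 750 ≡ 6 (mod 24).
(17 + 6) mod 24 = 23.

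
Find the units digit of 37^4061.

7

Last digits of 7^n: 7, 9, 3, 1 (period 4).
4061 mod 4 = 1, so the last digit matches 7^1 = 7.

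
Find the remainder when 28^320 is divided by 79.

32

Square-and-reduce mod 79: 28^1≡28, 28^2≡73, 28^4≡36, 28^8≡32, 28^16≡76, 28^32≡9, 28^64≡2, 28^128≡4, 28^256≡16.
320 = 64 + 256, so 28^320 ≡ 2·16 ≡ 32 (mod 79).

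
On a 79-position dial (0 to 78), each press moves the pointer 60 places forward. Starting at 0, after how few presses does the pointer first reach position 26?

60⁻¹ ≡ 54 (mod 79) because 60·54 = 3240 = 41·79 + 1.
Multiplying both sides by 54: x ≡ 54·26 = 1404 ≡ 61 (mod 79).
Check: 60·61 = 3660 = 46·79 + 26.

61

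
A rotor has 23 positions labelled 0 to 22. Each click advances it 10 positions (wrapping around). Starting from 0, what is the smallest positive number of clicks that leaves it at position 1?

10·7 = 70 = 3·23 + 1, so 10⁻¹ ≡ 7 (mod 23).

7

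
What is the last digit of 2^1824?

The units digit of 2^n cycles with period 4: 2, 4, 8, 6, …
1824 leaves remainder 0 on division by 4, so 2^1824 ends in 6.

6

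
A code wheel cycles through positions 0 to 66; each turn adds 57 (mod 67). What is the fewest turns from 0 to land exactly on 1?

67 = 1·57 + 10
57 = 5·10 + 7
10 = 1·7 + 3
7 = 2·3 + 1
3 = 3·1 + 0
Back-substituting gives 57·20 ≡ 1 (mod 67).

20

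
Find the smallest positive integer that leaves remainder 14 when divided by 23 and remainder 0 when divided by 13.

221

x ≡ 0 (mod 13) gives x ∈ {0, 13, 26, 39, 52, 65, 78, 91, …}.
The first of these with x mod 23 = 14 is 221.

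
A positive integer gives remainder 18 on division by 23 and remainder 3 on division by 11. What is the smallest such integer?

Since 11·21 ≡ 1 (mod 23), take x = 3 + 11·((18−3)·21 mod 23) = 3 + 11·16 = 179.
Check: 179 mod 23 = 18, 179 mod 11 = 3.

179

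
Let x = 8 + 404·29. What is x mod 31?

404·29 = 11716.
Dividing 11716 by 31 gives quotient 377 and remainder 29.
(8 + 29) mod 31 = 6.

6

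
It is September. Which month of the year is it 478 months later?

July

478 mod 12 = 10 (since 39·12 = 468).
September + 10 months → July.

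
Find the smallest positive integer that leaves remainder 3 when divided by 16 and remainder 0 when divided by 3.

x ≡ 0 (mod 3) gives x ∈ {0, 3}.
The first of these with x mod 16 = 3 is 3.

3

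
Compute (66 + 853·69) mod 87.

24

853·69 = 58857.
Dividing 58857 by 87 gives quotient 676 and remainder 45.
(66 + 45) mod 87 = 24.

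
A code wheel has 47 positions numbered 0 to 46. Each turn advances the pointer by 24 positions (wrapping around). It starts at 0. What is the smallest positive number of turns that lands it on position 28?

9

24⁻¹ ≡ 2 (mod 47) because 24·2 = 48 = 1·47 + 1.
Multiplying both sides by 2: x ≡ 2·28 = 56 ≡ 9 (mod 47).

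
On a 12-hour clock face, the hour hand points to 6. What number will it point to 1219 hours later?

1

1219 mod 12 = 7 (since 101·12 = 1212).
6 + 7 → 1 on a 12-hour dial.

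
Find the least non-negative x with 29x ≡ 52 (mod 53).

29⁻¹ ≡ 11 (mod 53) because 29·11 = 319 = 6·53 + 1.
So x ≡ 11·52 = 572 ≡ 42 (mod 53).
Check: 29·42 = 1218 = 22·53 + 52.

42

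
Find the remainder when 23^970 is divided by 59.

3

Successive squares of 23 mod 59: 23^1≡23, 23^2≡57, 23^4≡4, 23^8≡16, 23^16≡20, 23^32≡46, 23^64≡51, 23^128≡5, 23^256≡25, 23^512≡35.
970 = 2 + 8 + 64 + 128 + 256 + 512, so 23^970 ≡ 57·16·51·5·25·35 ≡ 3 (mod 59).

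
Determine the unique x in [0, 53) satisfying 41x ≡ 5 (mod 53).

4

The inverse of 41 mod 53 is 22 (since 41·22 = 902 ≡ 1).
So x ≡ 22·5 = 110 ≡ 4 (mod 53).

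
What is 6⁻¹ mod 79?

6·66 = 396 = 5·79 + 1, so 6⁻¹ ≡ 66 (mod 79).

66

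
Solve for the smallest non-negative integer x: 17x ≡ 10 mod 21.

The inverse of 17 mod 21 is 5 (since 17·5 = 85 ≡ 1).
So x ≡ 5·10 = 50 ≡ 8 (mod 21).

8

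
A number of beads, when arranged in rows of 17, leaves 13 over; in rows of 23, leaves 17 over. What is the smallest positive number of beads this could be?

132

x ≡ 13 (mod 17) gives x ∈ {13, 30, 47, 64, 81, 98, 115, 132}.
The first of these with x mod 23 = 17 is 132.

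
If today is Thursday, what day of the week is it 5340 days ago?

5340 = 762·7 + 6, so 5340 mod 7 = 6.
Thursday − 6 days → Friday.

Friday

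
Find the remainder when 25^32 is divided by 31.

5

Successive squares of 25 mod 31: 25^1≡25, 25^2≡5, 25^4≡25, 25^8≡5, 25^16≡25, 25^32≡5.
Since 32 = 32 in binary, 25^32 ≡ 5 ≡ 5 (mod 31).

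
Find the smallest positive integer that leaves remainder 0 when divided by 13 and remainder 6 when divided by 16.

182

x ≡ 0 (mod 13) gives x ∈ {0, 13, 26, 39, 52, 65, 78, 91, …}.
The first of these with x mod 16 = 6 is 182.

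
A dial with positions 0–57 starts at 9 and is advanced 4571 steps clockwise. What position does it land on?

56

4571 mod 58 = 47 (since 78·58 = 4524).
(9 + 47) mod 58 = 56.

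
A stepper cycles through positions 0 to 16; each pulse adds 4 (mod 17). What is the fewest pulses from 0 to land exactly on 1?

4·13 = 52 = 3·17 + 1, so 4⁻¹ ≡ 13 (mod 17).

13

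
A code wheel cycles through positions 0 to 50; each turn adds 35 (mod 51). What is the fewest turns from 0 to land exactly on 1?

51 = 1·35 + 16
35 = 2·16 + 3
16 = 5·3 + 1
3 = 3·1 + 0
Back-substituting gives 35·35 ≡ 1 (mod 51).

35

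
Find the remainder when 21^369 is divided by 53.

27

Successive squares of 21 mod 53: 21^1≡21, 21^2≡17, 21^4≡24, 21^8≡46, 21^16≡49, 21^32≡16, 21^64≡44, 21^128≡28, 21^256≡42.
369 = 1 + 16 + 32 + 64 + 256, so 21^369 ≡ 21·49·16·44·42 ≡ 27 (mod 53).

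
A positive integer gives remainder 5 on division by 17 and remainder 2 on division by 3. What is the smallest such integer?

5

x ≡ 2 (mod 3) gives x ∈ {2, 5}.
The first of these with x mod 17 = 5 is 5.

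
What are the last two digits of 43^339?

Successive squares of 43 mod 100: 43^1≡43, 43^2≡49, 43^4≡1, 43^8≡1, 43^16≡1, 43^32≡1, 43^64≡1, 43^128≡1, 43^256≡1.
339 = 1 + 2 + 16 + 64 + 256, so 43^339 ≡ 43·49·1·1·1 ≡ 7 (mod 100).

07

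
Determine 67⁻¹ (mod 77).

77 = 1·67 + 10
67 = 6·10 + 7
10 = 1·7 + 3
7 = 2·3 + 1
3 = 3·1 + 0
Back-substituting gives 67·23 ≡ 1 (mod 77).

23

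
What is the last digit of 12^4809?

2

Last digits of 2^n: 2, 4, 8, 6 (period 4).
4809 mod 4 = 1, so the last digit matches 2^1 = 2.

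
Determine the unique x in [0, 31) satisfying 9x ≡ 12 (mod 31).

9⁻¹ ≡ 7 (mod 31) because 9·7 = 63 = 2·31 + 1.
So x ≡ 7·12 = 84 ≡ 22 (mod 31).
Check: 9·22 = 198 = 6·31 + 12.

22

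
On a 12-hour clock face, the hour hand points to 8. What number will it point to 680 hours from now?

680 = 56·12 + 8, so 680 mod 12 = 8.
8 + 8 → 4 on a 12-hour dial.

4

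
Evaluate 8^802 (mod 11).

Square-and-reduce mod 11: 8^1≡8, 8^2≡9, 8^4≡4, 8^8≡5, 8^16≡3, 8^32≡9, 8^64≡4, 8^128≡5, 8^256≡3, 8^512≡9.
802 = 2 + 32 + 256 + 512, so 8^802 ≡ 9·9·3·9 ≡ 9 (mod 11).

9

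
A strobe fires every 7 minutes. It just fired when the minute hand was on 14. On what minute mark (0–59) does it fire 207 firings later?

207·7 = 1449.
1449 mod 60 = 9 (since 24·60 = 1440).
(14 + 9) mod 60 = 23.

23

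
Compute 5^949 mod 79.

23

Square-and-reduce mod 79: 5^1≡5, 5^2≡25, 5^4≡72, 5^8≡49, 5^16≡31, 5^32≡13, 5^64≡11, 5^128≡42, 5^256≡26, 5^512≡44.
Since 949 = 1 + 4 + 16 + 32 + 128 + 256 + 512 in binary, 5^949 ≡ 5·72·31·13·42·26·44 ≡ 23 (mod 79).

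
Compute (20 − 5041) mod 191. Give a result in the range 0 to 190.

5041 = 26·191 + 75, so 5041 mod 191 = 75.
(20 − 75) mod 191 = 136.

136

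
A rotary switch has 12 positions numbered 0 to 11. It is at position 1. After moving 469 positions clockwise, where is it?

469 = 39·12 + 1, so 469 mod 12 = 1.
(1 + 1) mod 12 = 2.

2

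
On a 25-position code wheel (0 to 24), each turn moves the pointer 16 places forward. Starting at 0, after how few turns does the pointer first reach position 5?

The inverse of 16 mod 25 is 11 (since 16·11 = 176 ≡ 1).
Multiplying both sides by 11: x ≡ 11·5 = 55 ≡ 5 (mod 25).
Check: 16·5 = 80 = 3·25 + 5.

5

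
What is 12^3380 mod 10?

The units digit of 12^n cycles with period 4: 2, 4, 8, 6, …
3380 leaves remainder 0 on division by 4, so 12^3380 ends in 6.

6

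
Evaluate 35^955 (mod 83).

55

By repeated squaring mod 83: 35^1≡35, 35^2≡63, 35^4≡68, 35^8≡59, 35^16≡78, 35^32≡25, 35^64≡44, 35^128≡27, 35^256≡65, 35^512≡75.
Since 955 = 1 + 2 + 8 + 16 + 32 + 128 + 256 + 512 in binary, 35^955 ≡ 35·63·59·78·25·27·65·75 ≡ 55 (mod 83).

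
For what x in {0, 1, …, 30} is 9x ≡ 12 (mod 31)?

9⁻¹ ≡ 7 (mod 31) because 9·7 = 63 = 2·31 + 1.
So x ≡ 7·12 = 84 ≡ 22 (mod 31).

22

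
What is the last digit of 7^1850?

9

The units digit of 7^n cycles with period 4: 7, 9, 3, 1, …
1850 mod 4 = 2, so the last digit matches 7^2 = 9.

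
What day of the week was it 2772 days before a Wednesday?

2772 = 396·7 + 0, so 2772 mod 7 = 0.
Wednesday − 0 days → Wednesday.

Wednesday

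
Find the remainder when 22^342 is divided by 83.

Square-and-reduce mod 83: 22^1≡22, 22^2≡69, 22^4≡30, 22^8≡70, 22^16≡3, 22^32≡9, 22^64≡81, 22^128≡4, 22^256≡16.
342 = 2 + 4 + 16 + 64 + 256, so 22^342 ≡ 69·30·3·81·16 ≡ 65 (mod 83).

65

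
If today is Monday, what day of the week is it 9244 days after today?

9244 = 1320·7 + 4, so 9244 mod 7 = 4.
Monday + 4 days → Friday.

Friday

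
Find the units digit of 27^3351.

3

Powers of 7 mod 10 repeat with period 4: 7, 9, 3, 1.
3351 mod 4 = 3, so the last digit matches 7^3 = 3.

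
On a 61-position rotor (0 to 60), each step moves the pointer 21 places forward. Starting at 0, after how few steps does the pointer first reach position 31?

16

21⁻¹ ≡ 32 (mod 61) because 21·32 = 672 = 11·61 + 1.
Multiplying both sides by 32: x ≡ 32·31 = 992 ≡ 16 (mod 61).
Check: 21·16 = 336 = 5·61 + 31.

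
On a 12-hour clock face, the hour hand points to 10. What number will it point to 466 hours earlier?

12

Dividing 466 by 12 gives quotient 38 and remainder 10.
10 − 10 → 12 on a 12-hour dial.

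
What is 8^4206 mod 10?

The units digit of 8^n cycles with period 4: 8, 4, 2, 6, …
4206 leaves remainder 2 on division by 4, so 8^4206 ends in 4.

4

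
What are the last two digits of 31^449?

71

By repeated squaring mod 100: 31^1≡31, 31^2≡61, 31^4≡21, 31^8≡41, 31^16≡81, 31^32≡61, 31^64≡21, 31^128≡41, 31^256≡81.
449 = 1 + 64 + 128 + 256, so 31^449 ≡ 31·21·41·81 ≡ 71 (mod 100).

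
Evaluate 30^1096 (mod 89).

By repeated squaring mod 89: 30^1≡30, 30^2≡10, 30^4≡11, 30^8≡32, 30^16≡45, 30^32≡67, 30^64≡39, 30^128≡8, 30^256≡64, 30^512≡2, 30^1024≡4.
Since 1096 = 8 + 64 + 1024 in binary, 30^1096 ≡ 32·39·4 ≡ 8 (mod 89).

8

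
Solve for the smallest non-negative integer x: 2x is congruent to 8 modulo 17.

4

The inverse of 2 mod 17 is 9 (since 2·9 = 18 ≡ 1).
Multiplying both sides by 9: x ≡ 9·8 = 72 ≡ 4 (mod 17).
Check: 2·4 = 8 = 0·17 + 8.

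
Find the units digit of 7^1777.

7

The units digit of 7^n cycles with period 4: 7, 9, 3, 1, …
1777 mod 4 = 1, so the last digit matches 7^1 = 7.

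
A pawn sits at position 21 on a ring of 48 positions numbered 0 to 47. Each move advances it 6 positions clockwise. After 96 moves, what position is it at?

21

96·6 = 576.
576 − 12·48 = 0, so 576 ≡ 0 (mod 48).
(21 + 0) mod 48 = 21.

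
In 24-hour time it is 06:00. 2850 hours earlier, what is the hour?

2850 mod 24 = 18 (since 118·24 = 2832).
(6 − 18) mod 24 = 12.

12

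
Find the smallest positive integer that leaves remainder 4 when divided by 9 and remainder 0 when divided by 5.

40

x ≡ 0 (mod 5) gives x ∈ {0, 5, 10, 15, 20, 25, 30, 35, …}.
The first of these with x mod 9 = 4 is 40.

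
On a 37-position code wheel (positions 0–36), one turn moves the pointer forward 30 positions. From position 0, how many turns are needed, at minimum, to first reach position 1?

21

37 = 1·30 + 7
30 = 4·7 + 2
7 = 3·2 + 1
2 = 2·1 + 0
Back-substituting gives 30·21 ≡ 1 (mod 37).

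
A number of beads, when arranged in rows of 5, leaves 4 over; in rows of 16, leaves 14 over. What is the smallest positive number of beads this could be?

Since 16·1 ≡ 1 (mod 5), take x = 14 + 16·((4−14)·1 mod 5) = 14 + 16·0 = 14.
Check: 14 mod 5 = 4, 14 mod 16 = 14.

14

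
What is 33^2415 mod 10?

7

Powers of 3 mod 10 repeat with period 4: 3, 9, 7, 1.
2415 leaves remainder 3 on division by 4, so 33^2415 ends in 7.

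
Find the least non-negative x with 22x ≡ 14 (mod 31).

26

22⁻¹ ≡ 24 (mod 31) because 22·24 = 528 = 17·31 + 1.
So x ≡ 24·14 = 336 ≡ 26 (mod 31).
Check: 22·26 = 572 = 18·31 + 14.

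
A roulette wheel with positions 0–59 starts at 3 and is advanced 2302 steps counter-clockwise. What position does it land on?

41

2302 mod 60 = 22 (since 38·60 = 2280).
(3 − 22) mod 60 = 41.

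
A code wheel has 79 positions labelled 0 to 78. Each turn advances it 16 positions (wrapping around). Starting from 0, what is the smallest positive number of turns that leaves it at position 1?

79 = 4·16 + 15
16 = 1·15 + 1
15 = 15·1 + 0
Back-substituting gives 16·5 ≡ 1 (mod 79).

5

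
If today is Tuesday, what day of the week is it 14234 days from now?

14234 = 2033·7 + 3, so 14234 mod 7 = 3.
Tuesday + 3 days → Friday.

Friday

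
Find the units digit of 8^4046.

4

The units digit of 8^n cycles with period 4: 8, 4, 2, 6, …
4046 leaves remainder 2 on division by 4, so 8^4046 ends in 4.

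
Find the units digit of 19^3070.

The units digit of 19^n cycles with period 2: 9, 1, …
3070 mod 2 = 0, so the last digit matches 9^2 = 1.

1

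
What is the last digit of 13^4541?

3

Last digits of 3^n: 3, 9, 7, 1 (period 4).
4541 leaves remainder 1 on division by 4, so 13^4541 ends in 3.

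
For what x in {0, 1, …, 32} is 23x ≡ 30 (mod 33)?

23⁻¹ ≡ 23 (mod 33) because 23·23 = 529 = 16·33 + 1.
So x ≡ 23·30 = 690 ≡ 30 (mod 33).
Check: 23·30 = 690 = 20·33 + 30.

30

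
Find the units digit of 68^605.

Last digits of 8^n: 8, 4, 2, 6 (period 4).
605 mod 4 = 1, so the last digit matches 8^1 = 8.

8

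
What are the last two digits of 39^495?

By repeated squaring mod 100: 39^1≡39, 39^2≡21, 39^4≡41, 39^8≡81, 39^16≡61, 39^32≡21, 39^64≡41, 39^128≡81, 39^256≡61.
495 = 1 + 2 + 4 + 8 + 32 + 64 + 128 + 256, so 39^495 ≡ 39·21·41·81·21·41·81·61 ≡ 99 (mod 100).

99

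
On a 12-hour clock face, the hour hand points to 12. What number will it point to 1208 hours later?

8

1208 mod 12 = 8 (since 100·12 = 1200).
12 + 8 → 8 on a 12-hour dial.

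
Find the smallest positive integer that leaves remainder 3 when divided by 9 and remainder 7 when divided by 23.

x ≡ 3 (mod 9) gives x ∈ {3, 12, 21, 30}.
The first of these with x mod 23 = 7 is 30.

30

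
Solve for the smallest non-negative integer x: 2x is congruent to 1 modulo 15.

2⁻¹ ≡ 8 (mod 15) because 2·8 = 16 = 1·15 + 1.
So x ≡ 8·1 = 8 ≡ 8 (mod 15).
Check: 2·8 = 16 = 1·15 + 1.

8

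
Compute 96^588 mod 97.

Successive squares of 96 mod 97: 96^1≡96, 96^2≡1, 96^4≡1, 96^8≡1, 96^16≡1, 96^32≡1, 96^64≡1, 96^128≡1, 96^256≡1, 96^512≡1.
Since 588 = 4 + 8 + 64 + 512 in binary, 96^588 ≡ 1·1·1·1 ≡ 1 (mod 97).

1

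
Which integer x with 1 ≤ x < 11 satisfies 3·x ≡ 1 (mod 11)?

4

3·4 = 12 = 1·11 + 1, so 3⁻¹ ≡ 4 (mod 11).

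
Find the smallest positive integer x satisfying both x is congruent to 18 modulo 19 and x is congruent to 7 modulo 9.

Since 9·17 ≡ 1 (mod 19), take x = 7 + 9·((18−7)·17 mod 19) = 7 + 9·16 = 151.
Check: 151 mod 19 = 18, 151 mod 9 = 7.

151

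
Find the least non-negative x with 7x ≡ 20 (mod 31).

7⁻¹ ≡ 9 (mod 31) because 7·9 = 63 = 2·31 + 1.
Multiplying both sides by 9: x ≡ 9·20 = 180 ≡ 25 (mod 31).

25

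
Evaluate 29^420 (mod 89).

25

Successive squares of 29 mod 89: 29^1≡29, 29^2≡40, 29^4≡87, 29^8≡4, 29^16≡16, 29^32≡78, 29^64≡32, 29^128≡45, 29^256≡67.
Since 420 = 4 + 32 + 128 + 256 in binary, 29^420 ≡ 87·78·45·67 ≡ 25 (mod 89).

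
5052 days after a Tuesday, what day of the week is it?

5052 = 721·7 + 5, so 5052 mod 7 = 5.
Tuesday + 5 days → Sunday.

Sunday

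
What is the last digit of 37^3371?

3

Powers of 7 mod 10 repeat with period 4: 7, 9, 3, 1.
3371 mod 4 = 3, so the last digit matches 7^3 = 3.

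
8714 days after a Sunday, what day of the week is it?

Saturday

Dividing 8714 by 7 gives quotient 1244 and remainder 6.
Sunday + 6 days → Saturday.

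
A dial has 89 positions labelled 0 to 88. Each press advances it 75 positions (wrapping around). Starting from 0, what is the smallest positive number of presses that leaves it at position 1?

89 = 1·75 + 14
75 = 5·14 + 5
14 = 2·5 + 4
5 = 1·4 + 1
4 = 4·1 + 0
Back-substituting gives 75·19 ≡ 1 (mod 89).

19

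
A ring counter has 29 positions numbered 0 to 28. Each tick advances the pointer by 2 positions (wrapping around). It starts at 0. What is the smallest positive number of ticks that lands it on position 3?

2⁻¹ ≡ 15 (mod 29) because 2·15 = 30 = 1·29 + 1.
Multiplying both sides by 15: x ≡ 15·3 = 45 ≡ 16 (mod 29).

16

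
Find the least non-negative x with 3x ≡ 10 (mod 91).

The inverse of 3 mod 91 is 61 (since 3·61 = 183 ≡ 1).
So x ≡ 61·10 = 610 ≡ 64 (mod 91).

64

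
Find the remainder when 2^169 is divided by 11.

By repeated squaring mod 11: 2^1≡2, 2^2≡4, 2^4≡5, 2^8≡3, 2^16≡9, 2^32≡4, 2^64≡5, 2^128≡3.
Since 169 = 1 + 8 + 32 + 128 in binary, 2^169 ≡ 2·3·4·3 ≡ 6 (mod 11).

6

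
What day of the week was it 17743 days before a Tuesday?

Thursday

17743 mod 7 = 5 (since 2534·7 = 17738).
Tuesday − 5 days → Thursday.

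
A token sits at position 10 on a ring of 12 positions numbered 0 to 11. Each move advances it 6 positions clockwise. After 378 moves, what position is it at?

10

378·6 = 2268.
Dividing 2268 by 12 gives quotient 189 and remainder 0.
(10 + 0) mod 12 = 10.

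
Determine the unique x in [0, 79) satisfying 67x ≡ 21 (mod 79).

The inverse of 67 mod 79 is 46 (since 67·46 = 3082 ≡ 1).
Multiplying both sides by 46: x ≡ 46·21 = 966 ≡ 18 (mod 79).

18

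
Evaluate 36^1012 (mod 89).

1

Square-and-reduce mod 89: 36^1≡36, 36^2≡50, 36^4≡8, 36^8≡64, 36^16≡2, 36^32≡4, 36^64≡16, 36^128≡78, 36^256≡32, 36^512≡45.
Since 1012 = 4 + 16 + 32 + 64 + 128 + 256 + 512 in binary, 36^1012 ≡ 8·2·4·16·78·32·45 ≡ 1 (mod 89).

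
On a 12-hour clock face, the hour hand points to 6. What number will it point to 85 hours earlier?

Dividing 85 by 12 gives quotient 7 and remainder 1.
6 − 1 → 5 on a 12-hour dial.

5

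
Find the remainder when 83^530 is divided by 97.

95

Square-and-reduce mod 97: 83^1≡83, 83^2≡2, 83^4≡4, 83^8≡16, 83^16≡62, 83^32≡61, 83^64≡35, 83^128≡61, 83^256≡35, 83^512≡61.
530 = 2 + 16 + 512, so 83^530 ≡ 2·62·61 ≡ 95 (mod 97).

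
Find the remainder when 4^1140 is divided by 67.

59

By repeated squaring mod 67: 4^1≡4, 4^2≡16, 4^4≡55, 4^8≡10, 4^16≡33, 4^32≡17, 4^64≡21, 4^128≡39, 4^256≡47, 4^512≡65, 4^1024≡4.
1140 = 4 + 16 + 32 + 64 + 1024, so 4^1140 ≡ 55·33·17·21·4 ≡ 59 (mod 67).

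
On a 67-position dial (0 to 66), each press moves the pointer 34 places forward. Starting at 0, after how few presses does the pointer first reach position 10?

20

34⁻¹ ≡ 2 (mod 67) because 34·2 = 68 = 1·67 + 1.
So x ≡ 2·10 = 20 ≡ 20 (mod 67).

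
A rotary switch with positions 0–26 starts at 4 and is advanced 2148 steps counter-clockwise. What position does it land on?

Dividing 2148 by 27 gives quotient 79 and remainder 15.
(4 − 15) mod 27 = 16.

16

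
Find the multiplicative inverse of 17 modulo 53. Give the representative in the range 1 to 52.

25

53 = 3·17 + 2
17 = 8·2 + 1
2 = 2·1 + 0
Back-substituting gives 17·25 ≡ 1 (mod 53).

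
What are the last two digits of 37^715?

93

By repeated squaring mod 100: 37^1≡37, 37^2≡69, 37^4≡61, 37^8≡21, 37^16≡41, 37^32≡81, 37^64≡61, 37^128≡21, 37^256≡41, 37^512≡81.
Since 715 = 1 + 2 + 8 + 64 + 128 + 512 in binary, 37^715 ≡ 37·69·21·61·21·81 ≡ 93 (mod 100).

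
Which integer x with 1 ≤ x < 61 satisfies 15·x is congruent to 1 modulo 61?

15·57 = 855 = 14·61 + 1, so 15⁻¹ ≡ 57 (mod 61).

57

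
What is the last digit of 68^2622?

4

The units digit of 68^n cycles with period 4: 8, 4, 2, 6, …
2622 leaves remainder 2 on division by 4, so 68^2622 ends in 4.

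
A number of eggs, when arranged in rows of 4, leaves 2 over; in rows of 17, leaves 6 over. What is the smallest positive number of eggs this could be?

Since 17·1 ≡ 1 (mod 4), take x = 6 + 17·((2−6)·1 mod 4) = 6 + 17·0 = 6.
Check: 6 mod 4 = 2, 6 mod 17 = 6.

6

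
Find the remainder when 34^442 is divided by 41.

By repeated squaring mod 41: 34^1≡34, 34^2≡8, 34^4≡23, 34^8≡37, 34^16≡16, 34^32≡10, 34^64≡18, 34^128≡37, 34^256≡16.
442 = 2 + 8 + 16 + 32 + 128 + 256, so 34^442 ≡ 8·37·16·10·37·16 ≡ 8 (mod 41).

8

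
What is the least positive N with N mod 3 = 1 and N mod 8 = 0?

x ≡ 1 (mod 3) gives x ∈ {1, 4, 7, 10, 13, 16}.
The first of these with x mod 8 = 0 is 16.

16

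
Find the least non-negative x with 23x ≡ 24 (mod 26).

18

The inverse of 23 mod 26 is 17 (since 23·17 = 391 ≡ 1).
So x ≡ 17·24 = 408 ≡ 18 (mod 26).
Check: 23·18 = 414 = 15·26 + 24.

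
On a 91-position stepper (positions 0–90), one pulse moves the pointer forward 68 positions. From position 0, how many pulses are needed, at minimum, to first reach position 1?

87

68·87 = 5916 = 65·91 + 1, so 68⁻¹ ≡ 87 (mod 91).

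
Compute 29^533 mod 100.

Successive squares of 29 mod 100: 29^1≡29, 29^2≡41, 29^4≡81, 29^8≡61, 29^16≡21, 29^32≡41, 29^64≡81, 29^128≡61, 29^256≡21, 29^512≡41.
533 = 1 + 4 + 16 + 512, so 29^533 ≡ 29·81·21·41 ≡ 89 (mod 100).

89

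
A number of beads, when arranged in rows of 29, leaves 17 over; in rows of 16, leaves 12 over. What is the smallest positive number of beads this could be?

220

Since 16·20 ≡ 1 (mod 29), take x = 12 + 16·((17−12)·20 mod 29) = 12 + 16·13 = 220.
Check: 220 mod 29 = 17, 220 mod 16 = 12.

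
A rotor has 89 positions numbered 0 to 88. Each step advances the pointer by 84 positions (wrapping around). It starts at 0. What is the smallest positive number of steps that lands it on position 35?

82

The inverse of 84 mod 89 is 71 (since 84·71 = 5964 ≡ 1).
So x ≡ 71·35 = 2485 ≡ 82 (mod 89).
Check: 84·82 = 6888 = 77·89 + 35.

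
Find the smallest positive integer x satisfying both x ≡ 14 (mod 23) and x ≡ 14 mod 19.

Since 19·17 ≡ 1 (mod 23), take x = 14 + 19·((14−14)·17 mod 23) = 14 + 19·0 = 14.
Check: 14 mod 23 = 14, 14 mod 19 = 14.

14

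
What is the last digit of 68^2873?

8

The units digit of 68^n cycles with period 4: 8, 4, 2, 6, …
2873 leaves remainder 1 on division by 4, so 68^2873 ends in 8.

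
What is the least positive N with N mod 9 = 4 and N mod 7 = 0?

Since 7·4 ≡ 1 (mod 9), take x = 0 + 7·((4−0)·4 mod 9) = 0 + 7·7 = 49.
Check: 49 mod 9 = 4, 49 mod 7 = 0.

49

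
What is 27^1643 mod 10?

The units digit of 27^n cycles with period 4: 7, 9, 3, 1, …
1643 leaves remainder 3 on division by 4, so 27^1643 ends in 3.

3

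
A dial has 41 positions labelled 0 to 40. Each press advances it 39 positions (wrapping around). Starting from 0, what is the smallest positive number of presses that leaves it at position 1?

20

41 = 1·39 + 2
39 = 19·2 + 1
2 = 2·1 + 0
Back-substituting gives 39·20 ≡ 1 (mod 41).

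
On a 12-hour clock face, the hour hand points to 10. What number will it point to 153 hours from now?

7

153 mod 12 = 9 (since 12·12 = 144).
10 + 9 → 7 on a 12-hour dial.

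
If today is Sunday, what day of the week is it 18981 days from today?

Dividing 18981 by 7 gives quotient 2711 and remainder 4.
Sunday + 4 days → Thursday.

Thursday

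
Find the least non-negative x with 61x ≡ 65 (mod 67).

61⁻¹ ≡ 11 (mod 67) because 61·11 = 671 = 10·67 + 1.
So x ≡ 11·65 = 715 ≡ 45 (mod 67).
Check: 61·45 = 2745 = 40·67 + 65.

45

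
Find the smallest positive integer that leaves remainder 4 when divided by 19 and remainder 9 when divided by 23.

308

x ≡ 4 (mod 19) gives x ∈ {4, 23, 42, 61, 80, 99, 118, 137, …}.
The first of these with x mod 23 = 9 is 308.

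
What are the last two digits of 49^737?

49

Square-and-reduce mod 100: 49^1≡49, 49^2≡1, 49^4≡1, 49^8≡1, 49^16≡1, 49^32≡1, 49^64≡1, 49^128≡1, 49^256≡1, 49^512≡1.
737 = 1 + 32 + 64 + 128 + 512, so 49^737 ≡ 49·1·1·1·1 ≡ 49 (mod 100).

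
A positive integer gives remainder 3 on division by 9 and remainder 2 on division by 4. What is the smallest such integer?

30

x ≡ 2 (mod 4) gives x ∈ {2, 6, 10, 14, 18, 22, 26, 30}.
The first of these with x mod 9 = 3 is 30.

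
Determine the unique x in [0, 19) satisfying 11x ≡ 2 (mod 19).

The inverse of 11 mod 19 is 7 (since 11·7 = 77 ≡ 1).
Multiplying both sides by 7: x ≡ 7·2 = 14 ≡ 14 (mod 19).

14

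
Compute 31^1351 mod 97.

Square-and-reduce mod 97: 31^1≡31, 31^2≡88, 31^4≡81, 31^8≡62, 31^16≡61, 31^32≡35, 31^64≡61, 31^128≡35, 31^256≡61, 31^512≡35, 31^1024≡61.
1351 = 1 + 2 + 4 + 64 + 256 + 1024, so 31^1351 ≡ 31·88·81·61·61·61 ≡ 2 (mod 97).

2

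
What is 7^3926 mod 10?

9

Powers of 7 mod 10 repeat with period 4: 7, 9, 3, 1.
3926 leaves remainder 2 on division by 4, so 7^3926 ends in 9.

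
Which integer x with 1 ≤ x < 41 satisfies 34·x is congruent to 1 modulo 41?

34·35 = 1190 = 29·41 + 1, so 34⁻¹ ≡ 35 (mod 41).

35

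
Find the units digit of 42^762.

4

The units digit of 42^n cycles with period 4: 2, 4, 8, 6, …
762 mod 4 = 2, so the last digit matches 2^2 = 4.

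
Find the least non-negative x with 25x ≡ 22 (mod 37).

29

25⁻¹ ≡ 3 (mod 37) because 25·3 = 75 = 2·37 + 1.
Multiplying both sides by 3: x ≡ 3·22 = 66 ≡ 29 (mod 37).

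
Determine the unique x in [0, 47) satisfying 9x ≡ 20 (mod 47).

44

9⁻¹ ≡ 21 (mod 47) because 9·21 = 189 = 4·47 + 1.
Multiplying both sides by 21: x ≡ 21·20 = 420 ≡ 44 (mod 47).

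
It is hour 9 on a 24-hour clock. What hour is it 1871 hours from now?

Dividing 1871 by 24 gives quotient 77 and remainder 23.
(9 + 23) mod 24 = 8.

8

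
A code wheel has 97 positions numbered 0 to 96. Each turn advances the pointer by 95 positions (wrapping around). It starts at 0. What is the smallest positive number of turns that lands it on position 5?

46

The inverse of 95 mod 97 is 48 (since 95·48 = 4560 ≡ 1).
So x ≡ 48·5 = 240 ≡ 46 (mod 97).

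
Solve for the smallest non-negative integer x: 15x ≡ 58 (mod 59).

55

15⁻¹ ≡ 4 (mod 59) because 15·4 = 60 = 1·59 + 1.
Multiplying both sides by 4: x ≡ 4·58 = 232 ≡ 55 (mod 59).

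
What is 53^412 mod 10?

1

Last digits of 3^n: 3, 9, 7, 1 (period 4).
412 leaves remainder 0 on division by 4, so 53^412 ends in 1.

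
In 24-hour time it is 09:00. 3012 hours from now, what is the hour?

3012 = 125·24 + 12, so 3012 mod 24 = 12.
(9 + 12) mod 24 = 21.

21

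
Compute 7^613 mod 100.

7

Successive squares of 7 mod 100: 7^1≡7, 7^2≡49, 7^4≡1, 7^8≡1, 7^16≡1, 7^32≡1, 7^64≡1, 7^128≡1, 7^256≡1, 7^512≡1.
613 = 1 + 4 + 32 + 64 + 512, so 7^613 ≡ 7·1·1·1·1 ≡ 7 (mod 100).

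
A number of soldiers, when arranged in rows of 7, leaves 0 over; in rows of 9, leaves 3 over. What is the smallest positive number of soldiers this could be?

21

x ≡ 0 (mod 7) gives x ∈ {0, 7, 14, 21}.
The first of these with x mod 9 = 3 is 21.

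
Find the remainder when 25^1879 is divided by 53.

Square-and-reduce mod 53: 25^1≡25, 25^2≡42, 25^4≡15, 25^8≡13, 25^16≡10, 25^32≡47, 25^64≡36, 25^128≡24, 25^256≡46, 25^512≡49, 25^1024≡16.
Since 1879 = 1 + 2 + 4 + 16 + 64 + 256 + 512 + 1024 in binary, 25^1879 ≡ 25·42·15·10·36·46·49·16 ≡ 9 (mod 53).

9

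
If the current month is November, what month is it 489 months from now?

August

489 − 40·12 = 9, so 489 ≡ 9 (mod 12).
November + 9 months → August.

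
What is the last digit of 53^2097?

Powers of 3 mod 10 repeat with period 4: 3, 9, 7, 1.
2097 mod 4 = 1, so the last digit matches 3^1 = 3.

3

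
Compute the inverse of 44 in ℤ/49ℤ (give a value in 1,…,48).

39

44·39 = 1716 = 35·49 + 1, so 44⁻¹ ≡ 39 (mod 49).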